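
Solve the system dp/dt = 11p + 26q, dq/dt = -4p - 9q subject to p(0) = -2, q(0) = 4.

Coefficient matrix A = [[11, 26], [-4, -9]].
Characteristic polynomial det(A - λI) = λ^2 - 2λ + 5 = 0.
Eigenvalues λ = 1 ± 2i (complex conjugate pair).
For λ=1+2i: an eigenvector is (-2,1) - i(3,-1) = (-2 - 3i, 1 + i).
A real fundamental pair from Re and Im of e^((1+2i)t)v: X_1 = e^(t)(cos(2t)·(-2,1) + sin(2t)·(3,-1)), X_2 = e^(t)(sin(2t)·(-2,1) - cos(2t)·(3,-1)).
General solution: c_1X_1 + c_2X_2.
Applying p(0)=-2, q(0)=4 gives c_1=10, c_2=-6.

p(t) = 42e^(t)sin(2t) - 2e^(t)cos(2t), q(t) = -16e^(t)sin(2t) + 4e^(t)cos(2t)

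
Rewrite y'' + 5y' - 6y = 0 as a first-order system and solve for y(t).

Let x_1 = y, x_2 = y'. Then x_1' = x_2 and x_2' = 6x_1 - 5x_2.
A = [[0,1],[6,-5]]; det(A-λI) = λ^2 + 5λ - 6.
Eigenvalues λ = 1, -6 with eigenvectors (1,1), (1,-6).

y(t) = c_1e^(t) + c_2e^(-6t)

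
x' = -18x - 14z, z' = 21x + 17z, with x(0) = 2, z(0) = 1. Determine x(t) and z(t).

x(t) = -6e^(3t) + 8e^(-4t), z(t) = 9e^(3t) - 8e^(-4t)

Coefficient matrix A = [[-18, -14], [21, 17]].
Characteristic polynomial det(A - λI) = λ^2 + λ - 12 = 0.
Eigenvalues λ = 3, -4.
For λ=3: (A-λI) row 1 is [-21, -14], so an eigenvector is (2, -3).
For λ=-4: (A-λI) row 1 is [-14, -14], so an eigenvector is (1, -1).
General solution: K_1e^(3t)(2,-3) + K_2e^(-4t)(1,-1).
Applying x(0)=2, z(0)=1 gives K_1=-3, K_2=8.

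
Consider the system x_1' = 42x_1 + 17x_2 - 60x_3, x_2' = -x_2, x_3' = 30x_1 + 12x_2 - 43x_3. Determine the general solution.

Coefficient matrix A = [[42, 17, -60], [0, -1, 0], [30, 12, -43]].
det(A - λI) = 0 gives eigenvalues λ = -3, -1, 2.
For λ=-3: eigenvector (4,0,3).
For λ=-1: eigenvector (1,1,1).
For λ=2: eigenvector (3,0,2).
General solution: K_1e^(-3t)(4,0,3) + K_2e^(-t)(1,1,1) + K_3e^(2t)(3,0,2).

x_1(t) = 4K_1e^(-3t) + K_2e^(-t) + 3K_3e^(2t), x_2(t) = K_2e^(-t), x_3(t) = 3K_1e^(-3t) + K_2e^(-t) + 2K_3e^(2t)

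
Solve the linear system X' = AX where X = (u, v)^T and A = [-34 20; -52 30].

Coefficient matrix A = [[-34, 20], [-52, 30]].
Characteristic polynomial det(A - λI) = λ^2 + 4λ + 20 = 0.
Eigenvalues λ = -2 ± 4i (complex conjugate pair).
For λ=-2+4i: an eigenvector is (2,3) - i(-1,-2) = (2 + i, 3 + 2i).
A real fundamental pair from Re and Im of e^((-2+4i)t)v: X_1 = e^(-2t)(cos(4t)·(2,3) + sin(4t)·(-1,-2)), X_2 = e^(-2t)(sin(4t)·(2,3) - cos(4t)·(-1,-2)).
General solution: K_1X_1 + K_2X_2.

u(t) = -K_1e^(-2t)sin(4t) + 2K_1e^(-2t)cos(4t) + 2K_2e^(-2t)sin(4t) + K_2e^(-2t)cos(4t), v(t) = -2K_1e^(-2t)sin(4t) + 3K_1e^(-2t)cos(4t) + 3K_2e^(-2t)sin(4t) + 2K_2e^(-2t)cos(4t)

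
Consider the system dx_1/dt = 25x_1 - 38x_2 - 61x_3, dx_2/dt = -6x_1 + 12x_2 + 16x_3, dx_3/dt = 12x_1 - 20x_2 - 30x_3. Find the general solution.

x_1(t) = -7C_1e^(t) + 4C_2e^(4t) + C_3e^(2t), x_2(t) = 2C_1e^(t) - C_2e^(4t) - C_3e^(2t), x_3(t) = -4C_1e^(t) + 2C_2e^(4t) + C_3e^(2t)

Coefficient matrix A = [[25, -38, -61], [-6, 12, 16], [12, -20, -30]].
det(A - λI) = 0 gives eigenvalues λ = 1, 4, 2.
For λ=1: eigenvector (-7,2,-4).
For λ=4: eigenvector (4,-1,2).
For λ=2: eigenvector (1,-1,1).
General solution: C_1e^(t)(-7,2,-4) + C_2e^(4t)(4,-1,2) + C_3e^(2t)(1,-1,1).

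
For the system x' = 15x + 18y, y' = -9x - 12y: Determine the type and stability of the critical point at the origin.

saddle

A = [[15,18],[-9,-12]]; det(A-λI) = λ^2 - 3λ - 18.
λ = 6, -3: opposite signs.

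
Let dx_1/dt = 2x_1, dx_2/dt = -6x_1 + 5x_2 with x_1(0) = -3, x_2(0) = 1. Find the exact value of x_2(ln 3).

A = [[2,0],[-6,5]]; eigenvalues λ = 5, 2.
Eigenvectors: (0,-1) for λ=5, (-1,-2) for λ=2.
From the initial condition, c_1 = -7, c_2 = 3.
x_2(ln 3) = (-7)(3^5)(-1) + (3)(3^2)(-2) = 1647.

1647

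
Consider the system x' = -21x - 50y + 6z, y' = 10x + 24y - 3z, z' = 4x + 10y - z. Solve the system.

Coefficient matrix A = [[-21, -50, 6], [10, 24, -3], [4, 10, -1]].
det(A - λI) = 0 gives eigenvalues λ = -1, 1, 2.
For λ=-1: eigenvector (5,-2,0).
For λ=1: eigenvector (-2,1,1).
For λ=2: eigenvector (-6,3,2).
General solution: K_1e^(-t)(5,-2,0) + K_2e^(t)(-2,1,1) + K_3e^(2t)(-6,3,2).

x(t) = 5K_1e^(-t) - 2K_2e^(t) - 6K_3e^(2t), y(t) = -2K_1e^(-t) + K_2e^(t) + 3K_3e^(2t), z(t) = K_2e^(t) + 2K_3e^(2t)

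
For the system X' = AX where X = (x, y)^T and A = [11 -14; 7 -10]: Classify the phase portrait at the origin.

A = [[11,-14],[7,-10]]; det(A-λI) = λ^2 - λ - 12.
λ = 4, -3: opposite signs.

saddle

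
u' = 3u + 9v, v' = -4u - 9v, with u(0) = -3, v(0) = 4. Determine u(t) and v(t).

u(t) = 18te^(-3t) - 3e^(-3t), v(t) = -12te^(-3t) + 4e^(-3t)

Coefficient matrix A = [[3, 9], [-4, -9]].
Characteristic polynomial det(A - λI) = λ^2 + 6λ + 9 = 0.
Single eigenvalue λ = -3 with algebraic multiplicity 2.
Eigenvector v = (-3,2); generalized eigenvector w with (A-λI)w=v is (1,-1).
General solution: e^(-3t)[c_1·v + c_2·(t·v + w)].
Applying u(0)=-3, v(0)=4 gives c_1=-1, c_2=-6.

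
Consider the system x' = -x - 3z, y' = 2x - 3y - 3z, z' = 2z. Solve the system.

Coefficient matrix A = [[-1, 0, -3], [2, -3, -3], [0, 0, 2]].
det(A - λI) = 0 gives eigenvalues λ = -3, -1, 2.
For λ=-3: eigenvector (0,-1,0).
For λ=-1: eigenvector (1,1,0).
For λ=2: eigenvector (-1,-1,1).
General solution: K_1e^(-3t)(0,-1,0) + K_2e^(-t)(1,1,0) + K_3e^(2t)(-1,-1,1).

x(t) = K_2e^(-t) - K_3e^(2t), y(t) = -K_1e^(-3t) + K_2e^(-t) - K_3e^(2t), z(t) = K_3e^(2t)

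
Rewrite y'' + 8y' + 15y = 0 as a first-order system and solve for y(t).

y(t) = K_1e^(-3t) + K_2e^(-5t)

Let x_1 = y, x_2 = y'. Then x_1' = x_2 and x_2' = -15x_1 - 8x_2.
A = [[0,1],[-15,-8]]; det(A-λI) = λ^2 + 8λ + 15.
Eigenvalues λ = -3, -5 with eigenvectors (1,-3), (1,-5).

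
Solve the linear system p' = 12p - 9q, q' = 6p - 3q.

Coefficient matrix A = [[12, -9], [6, -3]].
Characteristic polynomial det(A - λI) = λ^2 - 9λ + 18 = 0.
Eigenvalues λ = 3, 6.
For λ=3: (A-λI) row 1 is [9, -9], so an eigenvector is (-1, -1).
For λ=6: (A-λI) row 1 is [6, -9], so an eigenvector is (-3, -2).
General solution: K_1e^(3t)(-1,-1) + K_2e^(6t)(-3,-2).

p(t) = -K_1e^(3t) - 3K_2e^(6t), q(t) = -K_1e^(3t) - 2K_2e^(6t)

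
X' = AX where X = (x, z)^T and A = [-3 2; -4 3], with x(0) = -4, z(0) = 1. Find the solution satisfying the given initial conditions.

Coefficient matrix A = [[-3, 2], [-4, 3]].
Characteristic polynomial det(A - λI) = λ^2 - 1 = 0.
Eigenvalues λ = 1, -1.
For λ=1: (A-λI) row 1 is [-4, 2], so an eigenvector is (1, 2).
For λ=-1: (A-λI) row 1 is [-2, 2], so an eigenvector is (-1, -1).
General solution: c_1e^(t)(1,2) + c_2e^(-t)(-1,-1).
Applying x(0)=-4, z(0)=1 gives c_1=5, c_2=9.

x(t) = 5e^(t) - 9e^(-t), z(t) = 10e^(t) - 9e^(-t)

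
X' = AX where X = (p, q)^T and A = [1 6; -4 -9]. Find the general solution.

Coefficient matrix A = [[1, 6], [-4, -9]].
Characteristic polynomial det(A - λI) = λ^2 + 8λ + 15 = 0.
Eigenvalues λ = -5, -3.
For λ=-5: (A-λI) row 1 is [6, 6], so an eigenvector is (-1, 1).
For λ=-3: (A-λI) row 1 is [4, 6], so an eigenvector is (-3, 2).
General solution: K_1e^(-5t)(-1,1) + K_2e^(-3t)(-3,2).

p(t) = -K_1e^(-5t) - 3K_2e^(-3t), q(t) = K_1e^(-5t) + 2K_2e^(-3t)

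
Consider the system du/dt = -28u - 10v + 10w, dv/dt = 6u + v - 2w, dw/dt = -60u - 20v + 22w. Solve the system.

u(t) = 5C_1e^(-4t) - 2C_2e^(-3t) + C_3e^(2t), v(t) = -2C_1e^(-4t) + C_2e^(-3t), w(t) = 10C_1e^(-4t) - 4C_2e^(-3t) + 3C_3e^(2t)

Coefficient matrix A = [[-28, -10, 10], [6, 1, -2], [-60, -20, 22]].
det(A - λI) = 0 gives eigenvalues λ = -4, -3, 2.
For λ=-4: eigenvector (5,-2,10).
For λ=-3: eigenvector (-2,1,-4).
For λ=2: eigenvector (1,0,3).
General solution: C_1e^(-4t)(5,-2,10) + C_2e^(-3t)(-2,1,-4) + C_3e^(2t)(1,0,3).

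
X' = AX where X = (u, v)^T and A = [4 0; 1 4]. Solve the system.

Coefficient matrix A = [[4, 0], [1, 4]].
Characteristic polynomial det(A - λI) = λ^2 - 8λ + 16 = 0.
Single eigenvalue λ = 4 with algebraic multiplicity 2.
Eigenvector v = (0,-1); generalized eigenvector w with (A-λI)w=v is (-1,2).
General solution: e^(4t)[C_1·v + C_2·(t·v + w)].

u(t) = -C_2e^(4t), v(t) = -C_1e^(4t) - C_2te^(4t) + 2C_2e^(4t)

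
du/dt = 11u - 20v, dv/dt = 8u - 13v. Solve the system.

u(t) = 2c_1e^(-t)sin(4t) - c_1e^(-t)cos(4t) - c_2e^(-t)sin(4t) - 2c_2e^(-t)cos(4t), v(t) = c_1e^(-t)sin(4t) - c_1e^(-t)cos(4t) - c_2e^(-t)sin(4t) - c_2e^(-t)cos(4t)

Coefficient matrix A = [[11, -20], [8, -13]].
Characteristic polynomial det(A - λI) = λ^2 + 2λ + 17 = 0.
Eigenvalues λ = -1 ± 4i (complex conjugate pair).
For λ=-1+4i: an eigenvector is (-1,-1) - i(2,1) = (-1 - 2i, -1 - i).
A real fundamental pair from Re and Im of e^((-1+4i)t)v: X_1 = e^(-t)(cos(4t)·(-1,-1) + sin(4t)·(2,1)), X_2 = e^(-t)(sin(4t)·(-1,-1) - cos(4t)·(2,1)).
General solution: c_1X_1 + c_2X_2.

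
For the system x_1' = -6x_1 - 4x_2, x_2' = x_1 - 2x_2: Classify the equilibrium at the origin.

stable improper node

A = [[-6,-4],[1,-2]]; det(A-λI) = λ^2 + 8λ + 16.
repeated λ = -4 with a single eigenvector.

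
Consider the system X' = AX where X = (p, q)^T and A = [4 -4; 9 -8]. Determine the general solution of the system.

p(t) = 2C_1e^(-2t) + 2C_2te^(-2t) + C_2e^(-2t), q(t) = 3C_1e^(-2t) + 3C_2te^(-2t) + C_2e^(-2t)

Coefficient matrix A = [[4, -4], [9, -8]].
Characteristic polynomial det(A - λI) = λ^2 + 4λ + 4 = 0.
Single eigenvalue λ = -2 with algebraic multiplicity 2.
Eigenvector v = (2,3); generalized eigenvector w with (A-λI)w=v is (1,1).
General solution: e^(-2t)[C_1·v + C_2·(t·v + w)].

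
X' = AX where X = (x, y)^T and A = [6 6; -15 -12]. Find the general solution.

x(t) = C_1e^(-3t)sin(3t) - C_1e^(-3t)cos(3t) - C_2e^(-3t)sin(3t) - C_2e^(-3t)cos(3t), y(t) = -C_1e^(-3t)sin(3t) + 2C_1e^(-3t)cos(3t) + 2C_2e^(-3t)sin(3t) + C_2e^(-3t)cos(3t)

Coefficient matrix A = [[6, 6], [-15, -12]].
Characteristic polynomial det(A - λI) = λ^2 + 6λ + 18 = 0.
Eigenvalues λ = -3 ± 3i (complex conjugate pair).
For λ=-3+3i: an eigenvector is (-1,2) - i(1,-1) = (-1 - i, 2 + i).
A real fundamental pair from Re and Im of e^((-3+3i)t)v: X_1 = e^(-3t)(cos(3t)·(-1,2) + sin(3t)·(1,-1)), X_2 = e^(-3t)(sin(3t)·(-1,2) - cos(3t)·(1,-1)).
General solution: C_1X_1 + C_2X_2.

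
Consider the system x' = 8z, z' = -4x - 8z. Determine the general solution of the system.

Coefficient matrix A = [[0, 8], [-4, -8]].
Characteristic polynomial det(A - λI) = λ^2 + 8λ + 32 = 0.
Eigenvalues λ = -4 ± 4i (complex conjugate pair).
For λ=-4+4i: an eigenvector is (1,0) - i(1,-1) = (1 - i, 0 + i).
A real fundamental pair from Re and Im of e^((-4+4i)t)v: X_1 = e^(-4t)(cos(4t)·(1,0) + sin(4t)·(1,-1)), X_2 = e^(-4t)(sin(4t)·(1,0) - cos(4t)·(1,-1)).
General solution: K_1X_1 + K_2X_2.

x(t) = K_1e^(-4t)sin(4t) + K_1e^(-4t)cos(4t) + K_2e^(-4t)sin(4t) - K_2e^(-4t)cos(4t), z(t) = -K_1e^(-4t)sin(4t) + K_2e^(-4t)cos(4t)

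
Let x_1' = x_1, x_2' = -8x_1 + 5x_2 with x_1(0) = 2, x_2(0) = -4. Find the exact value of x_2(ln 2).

-248

A = [[1,0],[-8,5]]; eigenvalues λ = 1, 5.
Eigenvectors: (-1,-2) for λ=1, (0,-1) for λ=5.
From the initial condition, c_1 = -2, c_2 = 8.
x_2(ln 2) = (-2)(2^1)(-2) + (8)(2^5)(-1) = -248.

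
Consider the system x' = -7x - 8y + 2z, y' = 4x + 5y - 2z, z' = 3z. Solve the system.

Coefficient matrix A = [[-7, -8, 2], [4, 5, -2], [0, 0, 3]].
det(A - λI) = 0 gives eigenvalues λ = -3, 1, 3.
For λ=-3: eigenvector (-2,1,0).
For λ=1: eigenvector (1,-1,0).
For λ=3: eigenvector (1,-1,1).
General solution: c_1e^(-3t)(-2,1,0) + c_2e^(t)(1,-1,0) + c_3e^(3t)(1,-1,1).

x(t) = -2c_1e^(-3t) + c_2e^(t) + c_3e^(3t), y(t) = c_1e^(-3t) - c_2e^(t) - c_3e^(3t), z(t) = c_3e^(3t)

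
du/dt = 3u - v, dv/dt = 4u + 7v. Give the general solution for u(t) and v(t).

Coefficient matrix A = [[3, -1], [4, 7]].
Characteristic polynomial det(A - λI) = λ^2 - 10λ + 25 = 0.
Single eigenvalue λ = 5 with algebraic multiplicity 2.
Eigenvector v = (1,-2); generalized eigenvector w with (A-λI)w=v is (0,-1).
General solution: e^(5t)[K_1·v + K_2·(t·v + w)].

u(t) = K_1e^(5t) + K_2te^(5t), v(t) = -2K_1e^(5t) - 2K_2te^(5t) - K_2e^(5t)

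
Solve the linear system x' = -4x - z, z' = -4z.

x(t) = K_1e^(-4t) + K_2te^(-4t) - 3K_2e^(-4t), z(t) = -K_2e^(-4t)

Coefficient matrix A = [[-4, -1], [0, -4]].
Characteristic polynomial det(A - λI) = λ^2 + 8λ + 16 = 0.
Single eigenvalue λ = -4 with algebraic multiplicity 2.
Eigenvector v = (1,0); generalized eigenvector w with (A-λI)w=v is (-3,-1).
General solution: e^(-4t)[K_1·v + K_2·(t·v + w)].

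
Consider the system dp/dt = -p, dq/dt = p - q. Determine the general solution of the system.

p(t) = C_2e^(-t), q(t) = C_1e^(-t) + C_2te^(-t) - C_2e^(-t)

Coefficient matrix A = [[-1, 0], [1, -1]].
Characteristic polynomial det(A - λI) = λ^2 + 2λ + 1 = 0.
Single eigenvalue λ = -1 with algebraic multiplicity 2.
Eigenvector v = (0,1); generalized eigenvector w with (A-λI)w=v is (1,-1).
General solution: e^(-t)[C_1·v + C_2·(t·v + w)].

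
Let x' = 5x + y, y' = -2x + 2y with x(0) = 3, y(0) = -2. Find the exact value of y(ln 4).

A = [[5,1],[-2,2]]; eigenvalues λ = 4, 3.
Eigenvectors: (-1,1) for λ=4, (-1,2) for λ=3.
From the initial condition, c_1 = -4, c_2 = 1.
y(ln 4) = (-4)(4^4)(1) + (1)(4^3)(2) = -896.

-896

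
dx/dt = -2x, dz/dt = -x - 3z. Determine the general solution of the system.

Coefficient matrix A = [[-2, 0], [-1, -3]].
Characteristic polynomial det(A - λI) = λ^2 + 5λ + 6 = 0.
Eigenvalues λ = -2, -3.
For λ=-2: (A-λI) row 2 is [-1, -1], so an eigenvector is (-1, 1).
For λ=-3: (A-λI) row 1 is [1, 0], so an eigenvector is (0, 1).
General solution: K_1e^(-2t)(-1,1) + K_2e^(-3t)(0,1).

x(t) = -K_1e^(-2t), z(t) = K_1e^(-2t) + K_2e^(-3t)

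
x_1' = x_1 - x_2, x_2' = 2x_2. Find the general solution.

Coefficient matrix A = [[1, -1], [0, 2]].
Characteristic polynomial det(A - λI) = λ^2 - 3λ + 2 = 0.
Eigenvalues λ = 2, 1.
For λ=2: (A-λI) row 1 is [-1, -1], so an eigenvector is (1, -1).
For λ=1: (A-λI) row 1 is [0, -1], so an eigenvector is (-1, 0).
General solution: c_1e^(2t)(1,-1) + c_2e^(t)(-1,0).

x_1(t) = c_1e^(2t) - c_2e^(t), x_2(t) = -c_1e^(2t)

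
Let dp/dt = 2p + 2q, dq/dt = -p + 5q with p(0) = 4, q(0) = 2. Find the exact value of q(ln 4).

128

A = [[2,2],[-1,5]]; eigenvalues λ = 3, 4.
Eigenvectors: (-2,-1) for λ=3, (-1,-1) for λ=4.
From the initial condition, c_1 = -2, c_2 = 0.
q(ln 4) = (-2)(4^3)(-1) + (0)(4^4)(-1) = 128.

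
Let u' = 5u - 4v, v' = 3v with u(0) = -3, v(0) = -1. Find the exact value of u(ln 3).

-297

A = [[5,-4],[0,3]]; eigenvalues λ = 5, 3.
Eigenvectors: (-1,0) for λ=5, (2,1) for λ=3.
From the initial condition, c_1 = 1, c_2 = -1.
u(ln 3) = (1)(3^5)(-1) + (-1)(3^3)(2) = -297.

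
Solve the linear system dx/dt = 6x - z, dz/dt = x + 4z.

Coefficient matrix A = [[6, -1], [1, 4]].
Characteristic polynomial det(A - λI) = λ^2 - 10λ + 25 = 0.
Single eigenvalue λ = 5 with algebraic multiplicity 2.
Eigenvector v = (-1,-1); generalized eigenvector w with (A-λI)w=v is (-3,-2).
General solution: e^(5t)[K_1·v + K_2·(t·v + w)].

x(t) = -K_1e^(5t) - K_2te^(5t) - 3K_2e^(5t), z(t) = -K_1e^(5t) - K_2te^(5t) - 2K_2e^(5t)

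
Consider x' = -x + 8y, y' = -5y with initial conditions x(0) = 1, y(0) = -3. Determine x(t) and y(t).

Coefficient matrix A = [[-1, 8], [0, -5]].
Characteristic polynomial det(A - λI) = λ^2 + 6λ + 5 = 0.
Eigenvalues λ = -5, -1.
For λ=-5: (A-λI) row 1 is [4, 8], so an eigenvector is (-2, 1).
For λ=-1: (A-λI) row 1 is [0, 8], so an eigenvector is (1, 0).
General solution: c_1e^(-5t)(-2,1) + c_2e^(-t)(1,0).
Applying x(0)=1, y(0)=-3 gives c_1=-3, c_2=-5.

x(t) = -5e^(-t) + 6e^(-5t), y(t) = -3e^(-5t)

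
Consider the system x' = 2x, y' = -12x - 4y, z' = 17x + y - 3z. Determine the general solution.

Coefficient matrix A = [[2, 0, 0], [-12, -4, 0], [17, 1, -3]].
det(A - λI) = 0 gives eigenvalues λ = -4, 2, -3.
For λ=-4: eigenvector (0,1,-1).
For λ=2: eigenvector (1,-2,3).
For λ=-3: eigenvector (0,0,1).
General solution: K_1e^(-4t)(0,1,-1) + K_2e^(2t)(1,-2,3) + K_3e^(-3t)(0,0,1).

x(t) = K_2e^(2t), y(t) = K_1e^(-4t) - 2K_2e^(2t), z(t) = -K_1e^(-4t) + 3K_2e^(2t) + K_3e^(-3t)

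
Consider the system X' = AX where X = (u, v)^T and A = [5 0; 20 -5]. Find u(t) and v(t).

u(t) = -c_2e^(5t), v(t) = -c_1e^(-5t) - 2c_2e^(5t)

Coefficient matrix A = [[5, 0], [20, -5]].
Characteristic polynomial det(A - λI) = λ^2 - 25 = 0.
Eigenvalues λ = -5, 5.
For λ=-5: (A-λI) row 1 is [10, 0], so an eigenvector is (0, -1).
For λ=5: (A-λI) row 2 is [20, -10], so an eigenvector is (-1, -2).
General solution: c_1e^(-5t)(0,-1) + c_2e^(5t)(-1,-2).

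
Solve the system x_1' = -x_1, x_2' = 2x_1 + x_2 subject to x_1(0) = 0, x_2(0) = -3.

x_1(t) = 0, x_2(t) = -3e^(t)

Coefficient matrix A = [[-1, 0], [2, 1]].
Characteristic polynomial det(A - λI) = λ^2 - 1 = 0.
Eigenvalues λ = 1, -1.
For λ=1: (A-λI) row 1 is [-2, 0], so an eigenvector is (0, 1).
For λ=-1: (A-λI) row 2 is [2, 2], so an eigenvector is (1, -1).
General solution: K_1e^(t)(0,1) + K_2e^(-t)(1,-1).
Applying x_1(0)=0, x_2(0)=-3 gives K_1=-3, K_2=0.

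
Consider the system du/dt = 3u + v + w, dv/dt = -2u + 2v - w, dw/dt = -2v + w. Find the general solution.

Coefficient matrix A = [[3, 1, 1], [-2, 2, -1], [0, -2, 1]].
det(A - λI) = 0 gives eigenvalues λ = 1, 2, 3.
For λ=1: eigenvector (1,0,-2).
For λ=2: eigenvector (1,1,-2).
For λ=3: eigenvector (0,-1,1).
General solution: K_1e^(t)(1,0,-2) + K_2e^(2t)(1,1,-2) + K_3e^(3t)(0,-1,1).

u(t) = K_1e^(t) + K_2e^(2t), v(t) = K_2e^(2t) - K_3e^(3t), w(t) = -2K_1e^(t) - 2K_2e^(2t) + K_3e^(3t)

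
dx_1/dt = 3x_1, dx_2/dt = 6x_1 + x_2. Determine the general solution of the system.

x_1(t) = -c_1e^(3t), x_2(t) = -3c_1e^(3t) - c_2e^(t)

Coefficient matrix A = [[3, 0], [6, 1]].
Characteristic polynomial det(A - λI) = λ^2 - 4λ + 3 = 0.
Eigenvalues λ = 3, 1.
For λ=3: (A-λI) row 2 is [6, -2], so an eigenvector is (-1, -3).
For λ=1: (A-λI) row 1 is [2, 0], so an eigenvector is (0, -1).
General solution: c_1e^(3t)(-1,-3) + c_2e^(t)(0,-1).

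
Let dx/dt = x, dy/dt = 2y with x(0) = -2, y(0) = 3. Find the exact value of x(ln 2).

A = [[1,0],[0,2]]; eigenvalues λ = 2, 1.
Eigenvectors: (0,1) for λ=2, (-1,0) for λ=1.
From the initial condition, c_1 = 3, c_2 = 2.
x(ln 2) = (3)(2^2)(0) + (2)(2^1)(-1) = -4.

-4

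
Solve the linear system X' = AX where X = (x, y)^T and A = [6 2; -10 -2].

x(t) = -c_1e^(2t)cos(2t) - c_2e^(2t)sin(2t), y(t) = c_1e^(2t)sin(2t) + 2c_1e^(2t)cos(2t) + 2c_2e^(2t)sin(2t) - c_2e^(2t)cos(2t)

Coefficient matrix A = [[6, 2], [-10, -2]].
Characteristic polynomial det(A - λI) = λ^2 - 4λ + 8 = 0.
Eigenvalues λ = 2 ± 2i (complex conjugate pair).
For λ=2+2i: an eigenvector is (-1,2) - i(0,1) = (-1, 2 - i).
A real fundamental pair from Re and Im of e^((2+2i)t)v: X_1 = e^(2t)(cos(2t)·(-1,2) + sin(2t)·(0,1)), X_2 = e^(2t)(sin(2t)·(-1,2) - cos(2t)·(0,1)).
General solution: c_1X_1 + c_2X_2.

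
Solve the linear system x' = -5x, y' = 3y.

x(t) = C_2e^(-5t), y(t) = -C_1e^(3t)

Coefficient matrix A = [[-5, 0], [0, 3]].
Characteristic polynomial det(A - λI) = λ^2 + 2λ - 15 = 0.
Eigenvalues λ = 3, -5.
For λ=3: (A-λI) row 1 is [-8, 0], so an eigenvector is (0, -1).
For λ=-5: (A-λI) row 2 is [0, 8], so an eigenvector is (1, 0).
General solution: C_1e^(3t)(0,-1) + C_2e^(-5t)(1,0).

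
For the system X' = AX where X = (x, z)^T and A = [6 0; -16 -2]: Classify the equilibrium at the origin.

A = [[6,0],[-16,-2]]; det(A-λI) = λ^2 - 4λ - 12.
λ = 6, -2: opposite signs.

saddle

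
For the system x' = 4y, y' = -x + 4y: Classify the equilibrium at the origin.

A = [[0,4],[-1,4]]; det(A-λI) = λ^2 - 4λ + 4.
repeated λ = 2 with a single eigenvector.

unstable improper node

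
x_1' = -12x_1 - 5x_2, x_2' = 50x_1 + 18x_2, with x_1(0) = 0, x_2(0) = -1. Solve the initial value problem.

Coefficient matrix A = [[-12, -5], [50, 18]].
Characteristic polynomial det(A - λI) = λ^2 - 6λ + 34 = 0.
Eigenvalues λ = 3 ± 5i (complex conjugate pair).
For λ=3+5i: an eigenvector is (0,1) - i(-1,3) = (0 + i, 1 - 3i).
A real fundamental pair from Re and Im of e^((3+5i)t)v: X_1 = e^(3t)(cos(5t)·(0,1) + sin(5t)·(-1,3)), X_2 = e^(3t)(sin(5t)·(0,1) - cos(5t)·(-1,3)).
General solution: K_1X_1 + K_2X_2.
Applying x_1(0)=0, x_2(0)=-1 gives K_1=-1, K_2=0.

x_1(t) = e^(3t)sin(5t), x_2(t) = -3e^(3t)sin(5t) - e^(3t)cos(5t)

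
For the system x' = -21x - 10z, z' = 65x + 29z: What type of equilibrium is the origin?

unstable spiral

A = [[-21,-10],[65,29]]; det(A-λI) = λ^2 - 8λ + 41.
λ = 4 ± 5i: positive real part.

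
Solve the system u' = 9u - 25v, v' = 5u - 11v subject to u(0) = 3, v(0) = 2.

Coefficient matrix A = [[9, -25], [5, -11]].
Characteristic polynomial det(A - λI) = λ^2 + 2λ + 26 = 0.
Eigenvalues λ = -1 ± 5i (complex conjugate pair).
For λ=-1+5i: an eigenvector is (1,0) - i(2,1) = (1 - 2i, 0 - i).
A real fundamental pair from Re and Im of e^((-1+5i)t)v: X_1 = e^(-t)(cos(5t)·(1,0) + sin(5t)·(2,1)), X_2 = e^(-t)(sin(5t)·(1,0) - cos(5t)·(2,1)).
General solution: K_1X_1 + K_2X_2.
Applying u(0)=3, v(0)=2 gives K_1=-1, K_2=-2.

u(t) = -4e^(-t)sin(5t) + 3e^(-t)cos(5t), v(t) = -e^(-t)sin(5t) + 2e^(-t)cos(5t)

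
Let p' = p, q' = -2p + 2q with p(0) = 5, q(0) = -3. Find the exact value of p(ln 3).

15

A = [[1,0],[-2,2]]; eigenvalues λ = 2, 1.
Eigenvectors: (0,1) for λ=2, (-1,-2) for λ=1.
From the initial condition, c_1 = -13, c_2 = -5.
p(ln 3) = (-13)(3^2)(0) + (-5)(3^1)(-1) = 15.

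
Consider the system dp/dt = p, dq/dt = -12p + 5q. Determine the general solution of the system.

Coefficient matrix A = [[1, 0], [-12, 5]].
Characteristic polynomial det(A - λI) = λ^2 - 6λ + 5 = 0.
Eigenvalues λ = 5, 1.
For λ=5: (A-λI) row 1 is [-4, 0], so an eigenvector is (0, -1).
For λ=1: (A-λI) row 2 is [-12, 4], so an eigenvector is (1, 3).
General solution: C_1e^(5t)(0,-1) + C_2e^(t)(1,3).

p(t) = C_2e^(t), q(t) = -C_1e^(5t) + 3C_2e^(t)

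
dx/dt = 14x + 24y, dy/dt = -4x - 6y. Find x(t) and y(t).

Coefficient matrix A = [[14, 24], [-4, -6]].
Characteristic polynomial det(A - λI) = λ^2 - 8λ + 12 = 0.
Eigenvalues λ = 6, 2.
For λ=6: (A-λI) row 1 is [8, 24], so an eigenvector is (3, -1).
For λ=2: (A-λI) row 1 is [12, 24], so an eigenvector is (-2, 1).
General solution: C_1e^(6t)(3,-1) + C_2e^(2t)(-2,1).

x(t) = 3C_1e^(6t) - 2C_2e^(2t), y(t) = -C_1e^(6t) + C_2e^(2t)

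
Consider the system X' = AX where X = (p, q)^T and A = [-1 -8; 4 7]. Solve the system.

Coefficient matrix A = [[-1, -8], [4, 7]].
Characteristic polynomial det(A - λI) = λ^2 - 6λ + 25 = 0.
Eigenvalues λ = 3 ± 4i (complex conjugate pair).
For λ=3+4i: an eigenvector is (1,-1) - i(1,0) = (1 - i, -1).
A real fundamental pair from Re and Im of e^((3+4i)t)v: X_1 = e^(3t)(cos(4t)·(1,-1) + sin(4t)·(1,0)), X_2 = e^(3t)(sin(4t)·(1,-1) - cos(4t)·(1,0)).
General solution: c_1X_1 + c_2X_2.

p(t) = c_1e^(3t)sin(4t) + c_1e^(3t)cos(4t) + c_2e^(3t)sin(4t) - c_2e^(3t)cos(4t), q(t) = -c_1e^(3t)cos(4t) - c_2e^(3t)sin(4t)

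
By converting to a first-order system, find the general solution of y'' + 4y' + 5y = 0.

y(t) = C_1e^(-2t)cos(t) + C_2e^(-2t)sin(t)

Let x_1 = y, x_2 = y'. Then x_1' = x_2 and x_2' = -5x_1 - 4x_2.
A = [[0,1],[-5,-4]]; det(A-λI) = λ^2 + 4λ + 5.
Eigenvalues λ = -2 ± i.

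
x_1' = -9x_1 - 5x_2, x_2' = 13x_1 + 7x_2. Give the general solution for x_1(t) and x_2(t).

Coefficient matrix A = [[-9, -5], [13, 7]].
Characteristic polynomial det(A - λI) = λ^2 + 2λ + 2 = 0.
Eigenvalues λ = -1 ± i (complex conjugate pair).
For λ=-1+i: an eigenvector is (2,-3) - i(-1,2) = (2 + i, -3 - 2i).
A real fundamental pair from Re and Im of e^((-1+i)t)v: X_1 = e^(-t)(cos(t)·(2,-3) + sin(t)·(-1,2)), X_2 = e^(-t)(sin(t)·(2,-3) - cos(t)·(-1,2)).
General solution: C_1X_1 + C_2X_2.

x_1(t) = -C_1e^(-t)sin(t) + 2C_1e^(-t)cos(t) + 2C_2e^(-t)sin(t) + C_2e^(-t)cos(t), x_2(t) = 2C_1e^(-t)sin(t) - 3C_1e^(-t)cos(t) - 3C_2e^(-t)sin(t) - 2C_2e^(-t)cos(t)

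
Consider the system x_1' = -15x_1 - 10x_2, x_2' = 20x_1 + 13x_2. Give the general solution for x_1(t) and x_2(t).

x_1(t) = 2C_1e^(-t)sin(2t) - C_1e^(-t)cos(2t) - C_2e^(-t)sin(2t) - 2C_2e^(-t)cos(2t), x_2(t) = -3C_1e^(-t)sin(2t) + C_1e^(-t)cos(2t) + C_2e^(-t)sin(2t) + 3C_2e^(-t)cos(2t)

Coefficient matrix A = [[-15, -10], [20, 13]].
Characteristic polynomial det(A - λI) = λ^2 + 2λ + 5 = 0.
Eigenvalues λ = -1 ± 2i (complex conjugate pair).
For λ=-1+2i: an eigenvector is (-1,1) - i(2,-3) = (-1 - 2i, 1 + 3i).
A real fundamental pair from Re and Im of e^((-1+2i)t)v: X_1 = e^(-t)(cos(2t)·(-1,1) + sin(2t)·(2,-3)), X_2 = e^(-t)(sin(2t)·(-1,1) - cos(2t)·(2,-3)).
General solution: C_1X_1 + C_2X_2.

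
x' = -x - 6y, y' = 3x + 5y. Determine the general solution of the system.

x(t) = -C_1e^(2t)sin(3t) + C_1e^(2t)cos(3t) + C_2e^(2t)sin(3t) + C_2e^(2t)cos(3t), y(t) = C_1e^(2t)sin(3t) - C_2e^(2t)cos(3t)

Coefficient matrix A = [[-1, -6], [3, 5]].
Characteristic polynomial det(A - λI) = λ^2 - 4λ + 13 = 0.
Eigenvalues λ = 2 ± 3i (complex conjugate pair).
For λ=2+3i: an eigenvector is (1,0) - i(-1,1) = (1 + i, 0 - i).
A real fundamental pair from Re and Im of e^((2+3i)t)v: X_1 = e^(2t)(cos(3t)·(1,0) + sin(3t)·(-1,1)), X_2 = e^(2t)(sin(3t)·(1,0) - cos(3t)·(-1,1)).
General solution: C_1X_1 + C_2X_2.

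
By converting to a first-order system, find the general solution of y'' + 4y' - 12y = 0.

Let x_1 = y, x_2 = y'. Then x_1' = x_2 and x_2' = 12x_1 - 4x_2.
A = [[0,1],[12,-4]]; det(A-λI) = λ^2 + 4λ - 12.
Eigenvalues λ = -6, 2 with eigenvectors (1,-6), (1,2).

y(t) = C_1e^(-6t) + C_2e^(2t)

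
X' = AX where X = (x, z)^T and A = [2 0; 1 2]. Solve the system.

Coefficient matrix A = [[2, 0], [1, 2]].
Characteristic polynomial det(A - λI) = λ^2 - 4λ + 4 = 0.
Single eigenvalue λ = 2 with algebraic multiplicity 2.
Eigenvector v = (0,-1); generalized eigenvector w with (A-λI)w=v is (-1,1).
General solution: e^(2t)[K_1·v + K_2·(t·v + w)].

x(t) = -K_2e^(2t), z(t) = -K_1e^(2t) - K_2te^(2t) + K_2e^(2t)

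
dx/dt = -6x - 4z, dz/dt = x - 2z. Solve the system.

Coefficient matrix A = [[-6, -4], [1, -2]].
Characteristic polynomial det(A - λI) = λ^2 + 8λ + 16 = 0.
Single eigenvalue λ = -4 with algebraic multiplicity 2.
Eigenvector v = (-2,1); generalized eigenvector w with (A-λI)w=v is (-1,1).
General solution: e^(-4t)[c_1·v + c_2·(t·v + w)].

x(t) = -2c_1e^(-4t) - 2c_2te^(-4t) - c_2e^(-4t), z(t) = c_1e^(-4t) + c_2te^(-4t) + c_2e^(-4t)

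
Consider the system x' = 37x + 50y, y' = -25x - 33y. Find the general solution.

x(t) = C_1e^(2t)sin(5t) + 3C_1e^(2t)cos(5t) + 3C_2e^(2t)sin(5t) - C_2e^(2t)cos(5t), y(t) = -C_1e^(2t)sin(5t) - 2C_1e^(2t)cos(5t) - 2C_2e^(2t)sin(5t) + C_2e^(2t)cos(5t)

Coefficient matrix A = [[37, 50], [-25, -33]].
Characteristic polynomial det(A - λI) = λ^2 - 4λ + 29 = 0.
Eigenvalues λ = 2 ± 5i (complex conjugate pair).
For λ=2+5i: an eigenvector is (3,-2) - i(1,-1) = (3 - i, -2 + i).
A real fundamental pair from Re and Im of e^((2+5i)t)v: X_1 = e^(2t)(cos(5t)·(3,-2) + sin(5t)·(1,-1)), X_2 = e^(2t)(sin(5t)·(3,-2) - cos(5t)·(1,-1)).
General solution: C_1X_1 + C_2X_2.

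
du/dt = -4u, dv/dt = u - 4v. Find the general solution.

Coefficient matrix A = [[-4, 0], [1, -4]].
Characteristic polynomial det(A - λI) = λ^2 + 8λ + 16 = 0.
Single eigenvalue λ = -4 with algebraic multiplicity 2.
Eigenvector v = (0,1); generalized eigenvector w with (A-λI)w=v is (1,-1).
General solution: e^(-4t)[c_1·v + c_2·(t·v + w)].

u(t) = c_2e^(-4t), v(t) = c_1e^(-4t) + c_2te^(-4t) - c_2e^(-4t)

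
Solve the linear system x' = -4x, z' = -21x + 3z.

Coefficient matrix A = [[-4, 0], [-21, 3]].
Characteristic polynomial det(A - λI) = λ^2 + λ - 12 = 0.
Eigenvalues λ = 3, -4.
For λ=3: (A-λI) row 1 is [-7, 0], so an eigenvector is (0, 1).
For λ=-4: (A-λI) row 2 is [-21, 7], so an eigenvector is (-1, -3).
General solution: K_1e^(3t)(0,1) + K_2e^(-4t)(-1,-3).

x(t) = -K_2e^(-4t), z(t) = K_1e^(3t) - 3K_2e^(-4t)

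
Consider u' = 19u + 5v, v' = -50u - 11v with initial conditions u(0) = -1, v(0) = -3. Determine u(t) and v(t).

Coefficient matrix A = [[19, 5], [-50, -11]].
Characteristic polynomial det(A - λI) = λ^2 - 8λ + 41 = 0.
Eigenvalues λ = 4 ± 5i (complex conjugate pair).
For λ=4+5i: an eigenvector is (0,1) - i(1,-3) = (0 - i, 1 + 3i).
A real fundamental pair from Re and Im of e^((4+5i)t)v: X_1 = e^(4t)(cos(5t)·(0,1) + sin(5t)·(1,-3)), X_2 = e^(4t)(sin(5t)·(0,1) - cos(5t)·(1,-3)).
General solution: c_1X_1 + c_2X_2.
Applying u(0)=-1, v(0)=-3 gives c_1=-6, c_2=1.

u(t) = -6e^(4t)sin(5t) - e^(4t)cos(5t), v(t) = 19e^(4t)sin(5t) - 3e^(4t)cos(5t)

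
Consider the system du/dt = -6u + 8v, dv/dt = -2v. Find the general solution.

Coefficient matrix A = [[-6, 8], [0, -2]].
Characteristic polynomial det(A - λI) = λ^2 + 8λ + 12 = 0.
Eigenvalues λ = -6, -2.
For λ=-6: (A-λI) row 1 is [0, 8], so an eigenvector is (-1, 0).
For λ=-2: (A-λI) row 1 is [-4, 8], so an eigenvector is (-2, -1).
General solution: c_1e^(-6t)(-1,0) + c_2e^(-2t)(-2,-1).

u(t) = -c_1e^(-6t) - 2c_2e^(-2t), v(t) = -c_2e^(-2t)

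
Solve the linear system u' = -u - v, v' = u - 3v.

Coefficient matrix A = [[-1, -1], [1, -3]].
Characteristic polynomial det(A - λI) = λ^2 + 4λ + 4 = 0.
Single eigenvalue λ = -2 with algebraic multiplicity 2.
Eigenvector v = (1,1); generalized eigenvector w with (A-λI)w=v is (-2,-3).
General solution: e^(-2t)[K_1·v + K_2·(t·v + w)].

u(t) = K_1e^(-2t) + K_2te^(-2t) - 2K_2e^(-2t), v(t) = K_1e^(-2t) + K_2te^(-2t) - 3K_2e^(-2t)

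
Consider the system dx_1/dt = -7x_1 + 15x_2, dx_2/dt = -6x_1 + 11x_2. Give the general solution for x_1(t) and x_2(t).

x_1(t) = -K_1e^(2t)sin(3t) + 2K_1e^(2t)cos(3t) + 2K_2e^(2t)sin(3t) + K_2e^(2t)cos(3t), x_2(t) = -K_1e^(2t)sin(3t) + K_1e^(2t)cos(3t) + K_2e^(2t)sin(3t) + K_2e^(2t)cos(3t)

Coefficient matrix A = [[-7, 15], [-6, 11]].
Characteristic polynomial det(A - λI) = λ^2 - 4λ + 13 = 0.
Eigenvalues λ = 2 ± 3i (complex conjugate pair).
For λ=2+3i: an eigenvector is (2,1) - i(-1,-1) = (2 + i, 1 + i).
A real fundamental pair from Re and Im of e^((2+3i)t)v: X_1 = e^(2t)(cos(3t)·(2,1) + sin(3t)·(-1,-1)), X_2 = e^(2t)(sin(3t)·(2,1) - cos(3t)·(-1,-1)).
General solution: K_1X_1 + K_2X_2.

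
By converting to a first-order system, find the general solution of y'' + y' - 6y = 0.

y(t) = K_1e^(-3t) + K_2e^(2t)

Let x_1 = y, x_2 = y'. Then x_1' = x_2 and x_2' = 6x_1 - x_2.
A = [[0,1],[6,-1]]; det(A-λI) = λ^2 + λ - 6.
Eigenvalues λ = -3, 2 with eigenvectors (1,-3), (1,2).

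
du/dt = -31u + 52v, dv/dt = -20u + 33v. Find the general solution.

u(t) = -2c_1e^(t)sin(4t) - 3c_1e^(t)cos(4t) - 3c_2e^(t)sin(4t) + 2c_2e^(t)cos(4t), v(t) = -c_1e^(t)sin(4t) - 2c_1e^(t)cos(4t) - 2c_2e^(t)sin(4t) + c_2e^(t)cos(4t)

Coefficient matrix A = [[-31, 52], [-20, 33]].
Characteristic polynomial det(A - λI) = λ^2 - 2λ + 17 = 0.
Eigenvalues λ = 1 ± 4i (complex conjugate pair).
For λ=1+4i: an eigenvector is (-3,-2) - i(-2,-1) = (-3 + 2i, -2 + i).
A real fundamental pair from Re and Im of e^((1+4i)t)v: X_1 = e^(t)(cos(4t)·(-3,-2) + sin(4t)·(-2,-1)), X_2 = e^(t)(sin(4t)·(-3,-2) - cos(4t)·(-2,-1)).
General solution: c_1X_1 + c_2X_2.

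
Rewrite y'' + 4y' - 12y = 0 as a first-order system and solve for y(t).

Let x_1 = y, x_2 = y'. Then x_1' = x_2 and x_2' = 12x_1 - 4x_2.
A = [[0,1],[12,-4]]; det(A-λI) = λ^2 + 4λ - 12.
Eigenvalues λ = -6, 2 with eigenvectors (1,-6), (1,2).

y(t) = K_1e^(-6t) + K_2e^(2t)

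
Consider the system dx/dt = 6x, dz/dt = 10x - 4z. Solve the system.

Coefficient matrix A = [[6, 0], [10, -4]].
Characteristic polynomial det(A - λI) = λ^2 - 2λ - 24 = 0.
Eigenvalues λ = -4, 6.
For λ=-4: (A-λI) row 1 is [10, 0], so an eigenvector is (0, 1).
For λ=6: (A-λI) row 2 is [10, -10], so an eigenvector is (-1, -1).
General solution: c_1e^(-4t)(0,1) + c_2e^(6t)(-1,-1).

x(t) = -c_2e^(6t), z(t) = c_1e^(-4t) - c_2e^(6t)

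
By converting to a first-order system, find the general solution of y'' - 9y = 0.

y(t) = c_1e^(3t) + c_2e^(-3t)

Let x_1 = y, x_2 = y'. Then x_1' = x_2 and x_2' = 9x_1.
A = [[0,1],[9,0]]; det(A-λI) = λ^2 - 9.
Eigenvalues λ = 3, -3 with eigenvectors (1,3), (1,-3).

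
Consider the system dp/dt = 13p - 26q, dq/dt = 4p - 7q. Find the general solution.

Coefficient matrix A = [[13, -26], [4, -7]].
Characteristic polynomial det(A - λI) = λ^2 - 6λ + 13 = 0.
Eigenvalues λ = 3 ± 2i (complex conjugate pair).
For λ=3+2i: an eigenvector is (-2,-1) - i(3,1) = (-2 - 3i, -1 - i).
A real fundamental pair from Re and Im of e^((3+2i)t)v: X_1 = e^(3t)(cos(2t)·(-2,-1) + sin(2t)·(3,1)), X_2 = e^(3t)(sin(2t)·(-2,-1) - cos(2t)·(3,1)).
General solution: c_1X_1 + c_2X_2.

p(t) = 3c_1e^(3t)sin(2t) - 2c_1e^(3t)cos(2t) - 2c_2e^(3t)sin(2t) - 3c_2e^(3t)cos(2t), q(t) = c_1e^(3t)sin(2t) - c_1e^(3t)cos(2t) - c_2e^(3t)sin(2t) - c_2e^(3t)cos(2t)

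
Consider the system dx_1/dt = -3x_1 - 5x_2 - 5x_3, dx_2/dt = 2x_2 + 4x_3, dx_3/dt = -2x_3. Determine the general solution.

x_1(t) = -c_1e^(2t) + c_2e^(-3t), x_2(t) = c_1e^(2t) - c_3e^(-2t), x_3(t) = c_3e^(-2t)

Coefficient matrix A = [[-3, -5, -5], [0, 2, 4], [0, 0, -2]].
det(A - λI) = 0 gives eigenvalues λ = 2, -3, -2.
For λ=2: eigenvector (-1,1,0).
For λ=-3: eigenvector (1,0,0).
For λ=-2: eigenvector (0,-1,1).
General solution: c_1e^(2t)(-1,1,0) + c_2e^(-3t)(1,0,0) + c_3e^(-2t)(0,-1,1).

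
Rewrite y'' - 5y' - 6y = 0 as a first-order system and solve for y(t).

y(t) = c_1e^(-t) + c_2e^(6t)

Let x_1 = y, x_2 = y'. Then x_1' = x_2 and x_2' = 6x_1 + 5x_2.
A = [[0,1],[6,5]]; det(A-λI) = λ^2 - 5λ - 6.
Eigenvalues λ = -1, 6 with eigenvectors (1,-1), (1,6).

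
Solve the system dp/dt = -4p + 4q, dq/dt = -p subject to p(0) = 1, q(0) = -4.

Coefficient matrix A = [[-4, 4], [-1, 0]].
Characteristic polynomial det(A - λI) = λ^2 + 4λ + 4 = 0.
Single eigenvalue λ = -2 with algebraic multiplicity 2.
Eigenvector v = (2,1); generalized eigenvector w with (A-λI)w=v is (-3,-1).
General solution: e^(-2t)[c_1·v + c_2·(t·v + w)].
Applying p(0)=1, q(0)=-4 gives c_1=-13, c_2=-9.

p(t) = -18te^(-2t) + e^(-2t), q(t) = -9te^(-2t) - 4e^(-2t)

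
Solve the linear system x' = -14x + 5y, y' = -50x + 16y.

x(t) = -c_1e^(t)cos(5t) - c_2e^(t)sin(5t), y(t) = c_1e^(t)sin(5t) - 3c_1e^(t)cos(5t) - 3c_2e^(t)sin(5t) - c_2e^(t)cos(5t)

Coefficient matrix A = [[-14, 5], [-50, 16]].
Characteristic polynomial det(A - λI) = λ^2 - 2λ + 26 = 0.
Eigenvalues λ = 1 ± 5i (complex conjugate pair).
For λ=1+5i: an eigenvector is (-1,-3) - i(0,1) = (-1, -3 - i).
A real fundamental pair from Re and Im of e^((1+5i)t)v: X_1 = e^(t)(cos(5t)·(-1,-3) + sin(5t)·(0,1)), X_2 = e^(t)(sin(5t)·(-1,-3) - cos(5t)·(0,1)).
General solution: c_1X_1 + c_2X_2.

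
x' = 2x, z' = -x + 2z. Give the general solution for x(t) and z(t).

x(t) = -K_2e^(2t), z(t) = K_1e^(2t) + K_2te^(2t) - 3K_2e^(2t)

Coefficient matrix A = [[2, 0], [-1, 2]].
Characteristic polynomial det(A - λI) = λ^2 - 4λ + 4 = 0.
Single eigenvalue λ = 2 with algebraic multiplicity 2.
Eigenvector v = (0,1); generalized eigenvector w with (A-λI)w=v is (-1,-3).
General solution: e^(2t)[K_1·v + K_2·(t·v + w)].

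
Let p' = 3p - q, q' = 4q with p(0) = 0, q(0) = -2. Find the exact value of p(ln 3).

108

A = [[3,-1],[0,4]]; eigenvalues λ = 4, 3.
Eigenvectors: (-1,1) for λ=4, (-1,0) for λ=3.
From the initial condition, c_1 = -2, c_2 = 2.
p(ln 3) = (-2)(3^4)(-1) + (2)(3^3)(-1) = 108.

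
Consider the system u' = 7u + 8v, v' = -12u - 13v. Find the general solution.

u(t) = 2C_1e^(-5t) + C_2e^(-t), v(t) = -3C_1e^(-5t) - C_2e^(-t)

Coefficient matrix A = [[7, 8], [-12, -13]].
Characteristic polynomial det(A - λI) = λ^2 + 6λ + 5 = 0.
Eigenvalues λ = -5, -1.
For λ=-5: (A-λI) row 1 is [12, 8], so an eigenvector is (2, -3).
For λ=-1: (A-λI) row 1 is [8, 8], so an eigenvector is (1, -1).
General solution: C_1e^(-5t)(2,-3) + C_2e^(-t)(1,-1).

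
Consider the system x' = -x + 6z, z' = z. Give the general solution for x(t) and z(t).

x(t) = c_1e^(-t) - 3c_2e^(t), z(t) = -c_2e^(t)

Coefficient matrix A = [[-1, 6], [0, 1]].
Characteristic polynomial det(A - λI) = λ^2 - 1 = 0.
Eigenvalues λ = -1, 1.
For λ=-1: (A-λI) row 1 is [0, 6], so an eigenvector is (1, 0).
For λ=1: (A-λI) row 1 is [-2, 6], so an eigenvector is (-3, -1).
General solution: c_1e^(-t)(1,0) + c_2e^(t)(-3,-1).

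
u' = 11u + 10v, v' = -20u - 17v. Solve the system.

Coefficient matrix A = [[11, 10], [-20, -17]].
Characteristic polynomial det(A - λI) = λ^2 + 6λ + 13 = 0.
Eigenvalues λ = -3 ± 2i (complex conjugate pair).
For λ=-3+2i: an eigenvector is (-1,1) - i(-2,3) = (-1 + 2i, 1 - 3i).
A real fundamental pair from Re and Im of e^((-3+2i)t)v: X_1 = e^(-3t)(cos(2t)·(-1,1) + sin(2t)·(-2,3)), X_2 = e^(-3t)(sin(2t)·(-1,1) - cos(2t)·(-2,3)).
General solution: C_1X_1 + C_2X_2.

u(t) = -2C_1e^(-3t)sin(2t) - C_1e^(-3t)cos(2t) - C_2e^(-3t)sin(2t) + 2C_2e^(-3t)cos(2t), v(t) = 3C_1e^(-3t)sin(2t) + C_1e^(-3t)cos(2t) + C_2e^(-3t)sin(2t) - 3C_2e^(-3t)cos(2t)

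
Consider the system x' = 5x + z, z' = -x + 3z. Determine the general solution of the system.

Coefficient matrix A = [[5, 1], [-1, 3]].
Characteristic polynomial det(A - λI) = λ^2 - 8λ + 16 = 0.
Single eigenvalue λ = 4 with algebraic multiplicity 2.
Eigenvector v = (1,-1); generalized eigenvector w with (A-λI)w=v is (-1,2).
General solution: e^(4t)[K_1·v + K_2·(t·v + w)].

x(t) = K_1e^(4t) + K_2te^(4t) - K_2e^(4t), z(t) = -K_1e^(4t) - K_2te^(4t) + 2K_2e^(4t)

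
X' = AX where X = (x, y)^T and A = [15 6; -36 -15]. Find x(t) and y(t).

Coefficient matrix A = [[15, 6], [-36, -15]].
Characteristic polynomial det(A - λI) = λ^2 - 9 = 0.
Eigenvalues λ = 3, -3.
For λ=3: (A-λI) row 1 is [12, 6], so an eigenvector is (1, -2).
For λ=-3: (A-λI) row 1 is [18, 6], so an eigenvector is (-1, 3).
General solution: c_1e^(3t)(1,-2) + c_2e^(-3t)(-1,3).

x(t) = c_1e^(3t) - c_2e^(-3t), y(t) = -2c_1e^(3t) + 3c_2e^(-3t)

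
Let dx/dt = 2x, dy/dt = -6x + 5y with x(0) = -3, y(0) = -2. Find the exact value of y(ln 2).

A = [[2,0],[-6,5]]; eigenvalues λ = 5, 2.
Eigenvectors: (0,1) for λ=5, (1,2) for λ=2.
From the initial condition, c_1 = 4, c_2 = -3.
y(ln 2) = (4)(2^5)(1) + (-3)(2^2)(2) = 104.

104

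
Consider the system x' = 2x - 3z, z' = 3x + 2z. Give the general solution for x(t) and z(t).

Coefficient matrix A = [[2, -3], [3, 2]].
Characteristic polynomial det(A - λI) = λ^2 - 4λ + 13 = 0.
Eigenvalues λ = 2 ± 3i (complex conjugate pair).
For λ=2+3i: an eigenvector is (0,1) - i(-1,0) = (0 + i, 1).
A real fundamental pair from Re and Im of e^((2+3i)t)v: X_1 = e^(2t)(cos(3t)·(0,1) + sin(3t)·(-1,0)), X_2 = e^(2t)(sin(3t)·(0,1) - cos(3t)·(-1,0)).
General solution: c_1X_1 + c_2X_2.

x(t) = -c_1e^(2t)sin(3t) + c_2e^(2t)cos(3t), z(t) = c_1e^(2t)cos(3t) + c_2e^(2t)sin(3t)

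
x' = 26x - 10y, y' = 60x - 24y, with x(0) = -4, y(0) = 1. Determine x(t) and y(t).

Coefficient matrix A = [[26, -10], [60, -24]].
Characteristic polynomial det(A - λI) = λ^2 - 2λ - 24 = 0.
Eigenvalues λ = -4, 6.
For λ=-4: (A-λI) row 1 is [30, -10], so an eigenvector is (-1, -3).
For λ=6: (A-λI) row 1 is [20, -10], so an eigenvector is (-1, -2).
General solution: K_1e^(-4t)(-1,-3) + K_2e^(6t)(-1,-2).
Applying x(0)=-4, y(0)=1 gives K_1=-9, K_2=13.

x(t) = -13e^(6t) + 9e^(-4t), y(t) = -26e^(6t) + 27e^(-4t)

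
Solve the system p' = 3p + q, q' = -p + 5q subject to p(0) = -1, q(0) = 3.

Coefficient matrix A = [[3, 1], [-1, 5]].
Characteristic polynomial det(A - λI) = λ^2 - 8λ + 16 = 0.
Single eigenvalue λ = 4 with algebraic multiplicity 2.
Eigenvector v = (1,1); generalized eigenvector w with (A-λI)w=v is (-3,-2).
General solution: e^(4t)[K_1·v + K_2·(t·v + w)].
Applying p(0)=-1, q(0)=3 gives K_1=11, K_2=4.

p(t) = 4te^(4t) - e^(4t), q(t) = 4te^(4t) + 3e^(4t)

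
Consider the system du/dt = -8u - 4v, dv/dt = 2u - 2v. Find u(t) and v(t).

u(t) = 2C_1e^(-6t) - C_2e^(-4t), v(t) = -C_1e^(-6t) + C_2e^(-4t)

Coefficient matrix A = [[-8, -4], [2, -2]].
Characteristic polynomial det(A - λI) = λ^2 + 10λ + 24 = 0.
Eigenvalues λ = -6, -4.
For λ=-6: (A-λI) row 1 is [-2, -4], so an eigenvector is (2, -1).
For λ=-4: (A-λI) row 1 is [-4, -4], so an eigenvector is (-1, 1).
General solution: C_1e^(-6t)(2,-1) + C_2e^(-4t)(-1,1).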